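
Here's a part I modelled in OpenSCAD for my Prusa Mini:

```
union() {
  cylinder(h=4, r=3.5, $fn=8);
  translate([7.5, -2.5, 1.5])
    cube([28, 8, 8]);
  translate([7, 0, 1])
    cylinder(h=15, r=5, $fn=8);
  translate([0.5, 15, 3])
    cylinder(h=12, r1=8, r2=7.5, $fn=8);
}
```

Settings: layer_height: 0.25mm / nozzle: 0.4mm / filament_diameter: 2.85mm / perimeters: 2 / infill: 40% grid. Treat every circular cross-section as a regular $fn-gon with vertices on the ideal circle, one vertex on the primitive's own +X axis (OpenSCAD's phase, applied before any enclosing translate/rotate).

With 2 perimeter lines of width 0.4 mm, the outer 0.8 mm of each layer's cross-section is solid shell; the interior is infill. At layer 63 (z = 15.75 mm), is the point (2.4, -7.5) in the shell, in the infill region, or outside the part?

At z = 15.75 mm: the cylinder does not reach this height (z outside [0, 4]); the cube at (7.5, -2.5) does not reach this height (z outside [1.5, 9.5]); the cylinder at (7, 0): section is a regular 8-gon, circumradius r=5; the cone at (0.5, 15) is not intersected at this z (z outside [3, 15]); Taking the union: only the r=5 cylinder at (7, 0) is present, so the union is just that shape — 1 connected region. Overall, the cross-section is a single solid region. The nearest boundary edge runs (3.46, -3.54)→(7.00, -5.00); distance from the point to it = 4.07 mm. The point is not inside any of the regions above, so it lies outside the cross-section (4.07 mm from the nearest boundary).

outside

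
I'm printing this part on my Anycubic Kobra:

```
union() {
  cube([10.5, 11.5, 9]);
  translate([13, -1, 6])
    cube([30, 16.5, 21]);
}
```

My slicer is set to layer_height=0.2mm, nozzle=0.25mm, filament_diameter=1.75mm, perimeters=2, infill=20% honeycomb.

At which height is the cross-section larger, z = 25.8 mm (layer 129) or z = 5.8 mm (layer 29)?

layer 129 (z = 25.8 mm)

Layer 129 (z = 25.8): the cube is not intersected at this z (z outside [0, 9]); the cube at (13, -1) is present — its section is the full 30×16.5 rectangle (area 495.00 mm²); Taking the union: only the 30×16.5 cube at (13, -1) is present, so the union is just that shape — area = 495.00 mm². So its area = 495.00 mm². Layer 29 (z = 5.8): the cube is present — its section is the full 10.5×11.5 rectangle (area 120.75 mm²); the cube at (13, -1) is not intersected at this z (z outside [6, 27]); Combining (union): only the 10.5×11.5 cube is present, so the union is just that shape — area = 120.75 mm². So its area = 120.75 mm². Layer 129 is larger (495.00 vs 120.75 mm²).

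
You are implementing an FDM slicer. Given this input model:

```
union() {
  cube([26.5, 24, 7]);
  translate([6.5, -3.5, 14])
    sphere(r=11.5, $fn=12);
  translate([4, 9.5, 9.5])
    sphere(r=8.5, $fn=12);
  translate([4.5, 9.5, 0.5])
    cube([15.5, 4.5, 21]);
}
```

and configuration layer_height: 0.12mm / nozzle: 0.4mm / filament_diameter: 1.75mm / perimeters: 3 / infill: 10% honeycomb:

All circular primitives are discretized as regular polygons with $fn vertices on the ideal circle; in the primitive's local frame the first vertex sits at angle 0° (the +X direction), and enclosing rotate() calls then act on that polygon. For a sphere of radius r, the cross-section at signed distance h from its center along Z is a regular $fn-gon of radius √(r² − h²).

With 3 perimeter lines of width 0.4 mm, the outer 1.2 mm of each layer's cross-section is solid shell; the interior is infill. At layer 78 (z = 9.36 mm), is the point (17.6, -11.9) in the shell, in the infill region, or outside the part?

At z = 9.36 mm: the cube does not reach this height (z outside [0, 7]); the r=11.5 sphere at (6.5, -3.5) contributes a regular 12-gon of circumradius √(11.5²−4.64²) = 10.522; the sphere at (4, 9.5): section is a regular 12-gon, circumradius = √(r²−h²) = √(8.5²−0.14²) = 8.499; the cube at (4.5, 9.5) is present — its section is the full 15.5×4.5 rectangle; Merging all regions: the regions partially overlap (shared area 80.88 mm²), so overlapping operands fuse into one piece — 1 connected region. Overall, the cross-section is a single solid region. The nearest boundary edge runs (15.61, -8.76)→(11.76, -12.61); distance from the point to it = 3.62 mm. The point is not inside any of the regions above, so it lies outside the cross-section (3.62 mm from the nearest boundary).

outside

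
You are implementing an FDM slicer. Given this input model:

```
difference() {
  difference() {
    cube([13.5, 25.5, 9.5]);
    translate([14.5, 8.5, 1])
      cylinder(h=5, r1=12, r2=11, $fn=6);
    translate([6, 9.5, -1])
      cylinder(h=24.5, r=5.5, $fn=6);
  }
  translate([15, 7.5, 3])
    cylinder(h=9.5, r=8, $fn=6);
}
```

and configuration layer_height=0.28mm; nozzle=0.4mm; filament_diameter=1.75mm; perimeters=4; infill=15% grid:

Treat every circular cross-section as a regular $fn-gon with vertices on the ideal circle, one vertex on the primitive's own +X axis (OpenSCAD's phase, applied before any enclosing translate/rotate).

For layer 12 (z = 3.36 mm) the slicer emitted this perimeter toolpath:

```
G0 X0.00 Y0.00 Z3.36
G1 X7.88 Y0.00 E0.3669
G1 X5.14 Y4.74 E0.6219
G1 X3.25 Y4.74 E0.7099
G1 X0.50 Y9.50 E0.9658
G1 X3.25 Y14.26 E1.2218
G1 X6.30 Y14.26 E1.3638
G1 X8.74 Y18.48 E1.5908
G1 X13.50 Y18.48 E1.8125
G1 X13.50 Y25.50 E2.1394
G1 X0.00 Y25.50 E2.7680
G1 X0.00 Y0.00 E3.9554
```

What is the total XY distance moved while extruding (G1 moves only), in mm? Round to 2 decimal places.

84.94 mm

Sum the Euclidean lengths of each G1 segment: total = 84.94 mm.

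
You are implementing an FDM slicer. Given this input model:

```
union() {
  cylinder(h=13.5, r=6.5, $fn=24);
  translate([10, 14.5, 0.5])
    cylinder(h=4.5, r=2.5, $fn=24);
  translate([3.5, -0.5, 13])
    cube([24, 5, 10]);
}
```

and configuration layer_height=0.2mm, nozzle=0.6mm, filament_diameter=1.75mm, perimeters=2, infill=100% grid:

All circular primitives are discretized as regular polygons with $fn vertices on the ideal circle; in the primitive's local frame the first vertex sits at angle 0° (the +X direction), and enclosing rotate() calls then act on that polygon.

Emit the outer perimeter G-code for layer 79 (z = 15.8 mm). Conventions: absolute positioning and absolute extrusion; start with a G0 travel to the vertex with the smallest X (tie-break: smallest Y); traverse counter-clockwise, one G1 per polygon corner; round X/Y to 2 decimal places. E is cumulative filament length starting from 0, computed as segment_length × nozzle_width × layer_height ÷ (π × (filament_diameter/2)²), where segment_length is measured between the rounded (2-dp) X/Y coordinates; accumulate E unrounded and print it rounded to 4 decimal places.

G0 X3.50 Y-0.50 Z15.80
G1 X27.50 Y-0.50 E1.1974
G1 X27.50 Y4.50 E1.4468
G1 X3.50 Y4.50 E2.6442
G1 X3.50 Y-0.50 E2.8936

At z = 15.8 mm: the cylinder is not intersected at this z (z outside [0, 13.5]); the cylinder at (10, 14.5) is not intersected at this z (z outside [0.5, 5]); the cube at (3.5, -0.5) (footprint 24×5) is included at this height; Taking the union: only the 24×5 cube at (3.5, -0.5) is present, so the union is just that shape — 1 connected region. The outline is a single polygon with 4 vertices. Extrusion per mm of travel: 0.6 × 0.2 / (π × 0.875²) = 0.049890. Accumulating E over each segment gives final E = 2.8936.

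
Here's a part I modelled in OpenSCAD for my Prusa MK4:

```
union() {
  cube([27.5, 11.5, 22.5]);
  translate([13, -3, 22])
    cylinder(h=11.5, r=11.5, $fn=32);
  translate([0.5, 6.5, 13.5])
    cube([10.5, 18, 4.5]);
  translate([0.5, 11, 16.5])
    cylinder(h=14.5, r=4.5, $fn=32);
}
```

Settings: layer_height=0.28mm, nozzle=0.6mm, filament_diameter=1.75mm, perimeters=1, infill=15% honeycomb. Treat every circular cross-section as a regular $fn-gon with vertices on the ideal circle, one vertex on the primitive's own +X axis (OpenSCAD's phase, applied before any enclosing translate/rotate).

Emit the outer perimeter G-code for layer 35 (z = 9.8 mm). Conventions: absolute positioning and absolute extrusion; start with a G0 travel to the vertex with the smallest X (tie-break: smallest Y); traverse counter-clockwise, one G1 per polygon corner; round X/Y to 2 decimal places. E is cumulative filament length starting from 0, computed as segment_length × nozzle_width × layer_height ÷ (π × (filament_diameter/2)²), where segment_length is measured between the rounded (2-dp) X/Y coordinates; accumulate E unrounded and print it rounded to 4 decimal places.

At z = 9.8 mm: the 27.5×11.5 cube contributes its full rectangle; the cylinder at (13, -3) is absent (z outside [22, 33.5]); the cube at (0.5, 6.5) is not intersected at this z (z outside [13.5, 18]); the cylinder at (0.5, 11) is absent (z outside [16.5, 31]); Combining (union): only the 27.5×11.5 cube is present, so the union is just that shape — 1 connected region. The outline is a single polygon with 4 vertices. Extrusion per mm of travel: 0.6 × 0.28 / (π × 0.875²) = 0.069846. Accumulating E over each segment gives final E = 5.4480.

G0 X0.00 Y0.00 Z9.80
G1 X27.50 Y0.00 E1.9208
G1 X27.50 Y11.50 E2.7240
G1 X0.00 Y11.50 E4.6448
G1 X0.00 Y0.00 E5.4480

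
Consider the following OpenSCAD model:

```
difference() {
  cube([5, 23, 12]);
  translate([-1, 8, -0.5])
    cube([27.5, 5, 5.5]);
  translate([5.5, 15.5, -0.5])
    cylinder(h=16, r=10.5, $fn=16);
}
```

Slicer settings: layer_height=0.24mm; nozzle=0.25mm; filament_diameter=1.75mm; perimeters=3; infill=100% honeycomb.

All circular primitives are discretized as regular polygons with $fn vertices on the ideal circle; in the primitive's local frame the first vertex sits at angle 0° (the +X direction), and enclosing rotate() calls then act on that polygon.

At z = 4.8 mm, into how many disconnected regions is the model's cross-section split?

1

At z = 4.8 mm: the 5×23 cube contributes its full rectangle; the cube at (-1, 8) (footprint 27.5×5) is included at this height; the r=10.5 cylinder at (5.5, 15.5) contributes a regular 16-gon of circumradius 10.5; Taking the first minus the rest: starting from the 5×23 cube, the 27.5×5 cube at (-1, 8) partially overlaps it — only the 25.00 mm² overlap (of its 137.50 mm²) is removed, clipping the outline; the r=10.5 cylinder at (5.5, 15.5) partially overlaps it — only the 61.50 mm² overlap (of its 337.53 mm²) is removed, clipping the outline — 1 connected region. The result has 1 disconnected region.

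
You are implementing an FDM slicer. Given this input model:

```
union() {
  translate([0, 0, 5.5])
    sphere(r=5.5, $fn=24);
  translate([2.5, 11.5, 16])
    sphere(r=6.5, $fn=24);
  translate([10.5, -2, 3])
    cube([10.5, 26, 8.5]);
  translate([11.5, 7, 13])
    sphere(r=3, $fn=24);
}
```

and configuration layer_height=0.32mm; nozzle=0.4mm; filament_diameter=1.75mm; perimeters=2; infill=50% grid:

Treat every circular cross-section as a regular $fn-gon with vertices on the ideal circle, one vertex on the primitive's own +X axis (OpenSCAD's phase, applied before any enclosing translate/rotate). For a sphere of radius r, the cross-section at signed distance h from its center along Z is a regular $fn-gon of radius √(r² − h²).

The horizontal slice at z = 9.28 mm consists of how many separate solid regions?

2

At z = 9.28 mm: the r=5.5 sphere slices to a regular 24-gon of circumradius 3.995 (√(r²−h²) with h=3.78 from center); the sphere at (2.5, 11.5) is not intersected at this z (|z−center|=6.720 > r=6.5); the cube at (10.5, -2) is present — its section is the full 10.5×26 rectangle; the sphere at (11.5, 7) is absent (|z−center|=3.720 > r=3); Taking the union: the 2 present regions are separate (no shared area or edge), so areas and boundary lengths simply add and each stays a separate island — 2 connected regions. The result has 2 disconnected regions.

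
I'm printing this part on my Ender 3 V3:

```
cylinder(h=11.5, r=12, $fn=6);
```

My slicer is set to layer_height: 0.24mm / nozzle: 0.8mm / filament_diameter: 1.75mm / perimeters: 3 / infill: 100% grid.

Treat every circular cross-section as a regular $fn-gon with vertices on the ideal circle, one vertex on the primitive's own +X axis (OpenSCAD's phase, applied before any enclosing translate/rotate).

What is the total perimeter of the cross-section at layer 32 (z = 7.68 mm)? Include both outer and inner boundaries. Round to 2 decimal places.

At z = 7.68 mm: the cylinder: section is a regular 6-gon, circumradius r=12 (perimeter = 2·6·12.000·sin(180°/6) = 72.00 mm). Overall, the cross-section is a single solid region. Total boundary length (outer) = 72.00 mm.

72.00 mm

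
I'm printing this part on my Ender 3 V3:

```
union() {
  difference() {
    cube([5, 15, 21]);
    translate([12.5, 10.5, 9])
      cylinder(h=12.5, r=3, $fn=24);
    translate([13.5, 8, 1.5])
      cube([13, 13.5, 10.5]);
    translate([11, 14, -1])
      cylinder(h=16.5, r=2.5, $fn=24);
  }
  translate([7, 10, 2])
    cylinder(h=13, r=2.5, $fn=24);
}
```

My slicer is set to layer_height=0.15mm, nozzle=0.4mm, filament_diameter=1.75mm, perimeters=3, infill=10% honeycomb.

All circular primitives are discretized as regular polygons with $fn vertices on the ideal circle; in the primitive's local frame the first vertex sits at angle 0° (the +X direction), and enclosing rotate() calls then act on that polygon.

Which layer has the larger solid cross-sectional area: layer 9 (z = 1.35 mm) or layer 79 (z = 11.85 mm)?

layer 79 (z = 11.85 mm)

Layer 9 (z = 1.35): the 5×15 cube contributes its full rectangle (area 75.00 mm²); the cylinder at (12.5, 10.5) is absent (z outside [9, 21.5]); the cube at (13.5, 8) is absent (z outside [1.5, 12]); the r=2.5 cylinder at (11, 14) contributes a regular 24-gon of circumradius 2.5 (area = (24/2)·2.500²·sin(360°/24) = 19.41 mm²); After the difference (first − rest): starting from the 5×15 cube (75.00 mm²), the r=2.5 cylinder at (11, 14) misses the remaining region (no effect) — area = 75.00 mm²; the cylinder at (7, 10) does not reach this height (z outside [2, 15]); Combining (union): only the result so far is present, so the union is just that shape — area = 75.00 mm². So its area = 75.00 mm². Layer 79 (z = 11.85): the cube is present — its section is the full 5×15 rectangle (area 75.00 mm²); the r=3 cylinder at (12.5, 10.5) contributes a regular 24-gon of circumradius 3 (area = (24/2)·3.000²·sin(360°/24) = 27.95 mm²); the 13×13.5 cube at (13.5, 8) contributes its full rectangle (area 175.50 mm²); the cylinder at (11, 14): section is a regular 24-gon, circumradius r=2.5 (area = (24/2)·2.500²·sin(360°/24) = 19.41 mm²); Taking the first minus the rest: starting from the 5×15 cube (75.00 mm²), the r=3 cylinder at (12.5, 10.5) misses the remaining region (no effect); the 13×13.5 cube at (13.5, 8) misses the remaining region (no effect); the r=2.5 cylinder at (11, 14) misses the remaining region (no effect) — area = 75.00 mm²; the cylinder at (7, 10): section is a regular 24-gon, circumradius r=2.5 (area = (24/2)·2.500²·sin(360°/24) = 19.41 mm²); Merging all regions: the regions partially overlap — summed areas 94.41 mm² minus the doubly-counted overlap 0.98 mm² gives 93.43 mm² — area = 93.43 mm². So its area = 93.43 mm². Layer 79 is larger (93.43 vs 75.00 mm²).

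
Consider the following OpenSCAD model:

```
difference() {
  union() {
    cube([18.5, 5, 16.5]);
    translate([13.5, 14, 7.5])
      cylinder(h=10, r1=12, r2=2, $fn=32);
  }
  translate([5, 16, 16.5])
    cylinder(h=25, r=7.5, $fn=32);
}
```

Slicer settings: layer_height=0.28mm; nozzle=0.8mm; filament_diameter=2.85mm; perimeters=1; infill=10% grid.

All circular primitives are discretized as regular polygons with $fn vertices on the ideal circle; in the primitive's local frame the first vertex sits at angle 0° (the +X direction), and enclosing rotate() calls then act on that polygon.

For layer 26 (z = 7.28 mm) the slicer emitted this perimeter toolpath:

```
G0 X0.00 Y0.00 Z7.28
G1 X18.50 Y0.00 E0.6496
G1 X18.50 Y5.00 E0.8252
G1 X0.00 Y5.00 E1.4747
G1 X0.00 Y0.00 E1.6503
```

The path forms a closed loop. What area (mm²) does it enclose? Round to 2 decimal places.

Apply the shoelace formula to the sequence of (X, Y) vertices; enclosed area = 92.50 mm².

92.50 mm²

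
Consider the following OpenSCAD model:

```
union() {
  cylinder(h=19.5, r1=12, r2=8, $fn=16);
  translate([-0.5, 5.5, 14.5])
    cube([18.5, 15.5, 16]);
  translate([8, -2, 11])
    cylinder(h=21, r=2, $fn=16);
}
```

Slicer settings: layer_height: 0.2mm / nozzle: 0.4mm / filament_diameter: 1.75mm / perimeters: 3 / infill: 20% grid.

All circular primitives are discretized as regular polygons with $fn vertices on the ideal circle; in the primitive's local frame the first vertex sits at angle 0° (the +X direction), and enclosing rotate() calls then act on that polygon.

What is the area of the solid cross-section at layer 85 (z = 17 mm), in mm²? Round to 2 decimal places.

At z = 17 mm: the cone contributes a regular 16-gon of circumradius 8.513 (interpolated between r1=12 and r2=8 at t=0.872) (area = (16/2)·8.513²·sin(360°/16) = 221.86 mm²); the cube at (-0.5, 5.5) is present — its section is the full 18.5×15.5 rectangle (area 286.75 mm²); the r=2 cylinder at (8, -2) contributes a regular 16-gon of circumradius 2 (area = (16/2)·2.000²·sin(360°/16) = 12.25 mm²); Taking the union: the regions partially overlap — summed areas 520.85 mm² minus the doubly-counted overlap 20.78 mm² gives 500.08 mm² — area = 500.08 mm². Overall, the cross-section is a single solid region. Net area = 500.08 mm².

500.08 mm²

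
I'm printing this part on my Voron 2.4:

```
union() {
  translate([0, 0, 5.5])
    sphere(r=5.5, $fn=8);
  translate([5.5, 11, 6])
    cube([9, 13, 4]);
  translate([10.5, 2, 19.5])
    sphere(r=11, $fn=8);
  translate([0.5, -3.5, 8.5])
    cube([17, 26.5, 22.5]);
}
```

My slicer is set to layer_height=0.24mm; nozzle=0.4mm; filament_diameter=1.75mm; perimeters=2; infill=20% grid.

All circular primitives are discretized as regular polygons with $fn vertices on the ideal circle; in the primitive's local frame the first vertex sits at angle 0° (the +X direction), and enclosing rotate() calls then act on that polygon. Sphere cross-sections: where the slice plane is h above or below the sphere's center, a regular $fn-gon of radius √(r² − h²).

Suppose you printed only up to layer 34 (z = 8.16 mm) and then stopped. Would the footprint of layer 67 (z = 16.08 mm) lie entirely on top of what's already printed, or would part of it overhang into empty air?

Compare the two slices. At z = 8.16: the sphere: section is a regular 8-gon, circumradius = √(r²−h²) = √(5.5²−2.66²) = 4.814 (area = (8/2)·4.814²·sin(360°/8) = 65.55 mm²); the cube at (5.5, 11) is present — its section is the full 9×13 rectangle (area 117.00 mm²); the sphere at (10.5, 2) is not intersected at this z (|z−center|=11.340 > r=11); the cube at (0.5, -3.5) does not reach this height (z outside [8.5, 31]); Taking the union: the 2 present regions are separate (no shared area or edge), so areas and boundary lengths simply add and each stays a separate island — area = 182.55 mm². At z = 16.08: the sphere does not reach this height (|z−center|=10.580 > r=5.5); the cube at (5.5, 11) does not reach this height (z outside [6, 10]); the r=11 sphere at (10.5, 2) contributes a regular 8-gon of circumradius √(11²−3.42²) = 10.455 (area = (8/2)·10.455²·sin(360°/8) = 309.16 mm²); the cube at (0.5, -3.5) (footprint 17×26.5) is included at this height (area 450.50 mm²); Merging all regions: the regions partially overlap — summed areas 759.66 mm² minus the doubly-counted overlap 229.56 mm² gives 530.10 mm² — area = 530.10 mm². Checking containment: at z = 16.08 the cross-section extends beyond the z = 8.16 cross-section by about 394.88 mm².

part overhangs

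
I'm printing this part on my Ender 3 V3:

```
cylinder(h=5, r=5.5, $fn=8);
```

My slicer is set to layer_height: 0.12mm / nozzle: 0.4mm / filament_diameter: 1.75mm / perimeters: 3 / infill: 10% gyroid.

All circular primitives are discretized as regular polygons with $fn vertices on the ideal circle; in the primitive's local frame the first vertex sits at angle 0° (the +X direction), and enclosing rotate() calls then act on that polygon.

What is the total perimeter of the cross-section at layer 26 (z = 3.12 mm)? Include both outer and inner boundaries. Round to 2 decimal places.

At z = 3.12 mm: the r=5.5 cylinder gives a regular 8-gon of circumradius 5.5 (constant along its height) (perimeter = 2·8·5.500·sin(180°/8) = 33.68 mm). Overall, the cross-section is a single solid region. Total boundary length (outer) = 33.68 mm.

33.68 mm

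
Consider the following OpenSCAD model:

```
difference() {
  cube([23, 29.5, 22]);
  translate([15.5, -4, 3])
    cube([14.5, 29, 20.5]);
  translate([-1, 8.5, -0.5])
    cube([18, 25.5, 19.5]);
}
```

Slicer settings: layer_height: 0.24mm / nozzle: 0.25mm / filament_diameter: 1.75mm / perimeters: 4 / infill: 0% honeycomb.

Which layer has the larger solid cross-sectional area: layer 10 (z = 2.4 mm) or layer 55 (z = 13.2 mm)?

layer 10 (z = 2.4 mm)

Layer 10 (z = 2.4): the cube is present — its section is the full 23×29.5 rectangle (area 678.50 mm²); the cube at (15.5, -4) does not reach this height (z outside [3, 23.5]); the cube at (-1, 8.5) is present — its section is the full 18×25.5 rectangle (area 459.00 mm²); After the difference (first − rest): starting from the 23×29.5 cube (678.50 mm²), the 18×25.5 cube at (-1, 8.5) partially overlaps it — only the 357.00 mm² overlap (of its 459.00 mm²) is removed, clipping the outline — area = 321.50 mm². So its area = 321.50 mm². Layer 55 (z = 13.2): the cube (footprint 23×29.5) is included at this height (area 678.50 mm²); the cube at (15.5, -4) (footprint 14.5×29) is included at this height (area 420.50 mm²); the cube at (-1, 8.5) (footprint 18×25.5) is included at this height (area 459.00 mm²); Taking the first minus the rest: starting from the 23×29.5 cube (678.50 mm²), the 14.5×29 cube at (15.5, -4) partially overlaps it — only the 187.50 mm² overlap (of its 420.50 mm²) is removed, clipping the outline; the 18×25.5 cube at (-1, 8.5) partially overlaps it — only the 332.25 mm² overlap (of its 459.00 mm²) is removed, clipping the outline — area = 158.75 mm². So its area = 158.75 mm². Layer 10 is larger (321.50 vs 158.75 mm²).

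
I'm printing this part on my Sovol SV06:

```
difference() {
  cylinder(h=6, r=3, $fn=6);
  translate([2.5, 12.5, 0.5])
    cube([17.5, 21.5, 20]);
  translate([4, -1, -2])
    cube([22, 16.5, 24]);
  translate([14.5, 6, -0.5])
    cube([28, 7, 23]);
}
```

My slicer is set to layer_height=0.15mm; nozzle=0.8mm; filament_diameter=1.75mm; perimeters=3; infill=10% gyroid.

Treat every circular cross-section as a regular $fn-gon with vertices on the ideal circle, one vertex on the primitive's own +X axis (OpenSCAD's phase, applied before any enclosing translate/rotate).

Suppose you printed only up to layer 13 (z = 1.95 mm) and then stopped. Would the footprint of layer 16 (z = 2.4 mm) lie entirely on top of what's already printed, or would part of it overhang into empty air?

entirely on top

Compare the two slices. At z = 1.95: the cylinder: section is a regular 6-gon, circumradius r=3 (area = (6/2)·3.000²·sin(360°/6) = 23.38 mm²); the 17.5×21.5 cube at (2.5, 12.5) contributes its full rectangle (area 376.25 mm²); the cube at (4, -1) (footprint 22×16.5) is included at this height (area 363.00 mm²); the 28×7 cube at (14.5, 6) contributes its full rectangle (area 196.00 mm²); After the difference (first − rest): starting from the r=3 cylinder (23.38 mm²), the 17.5×21.5 cube at (2.5, 12.5) misses the remaining region (no effect); the 22×16.5 cube at (4, -1) misses the remaining region (no effect); the 28×7 cube at (14.5, 6) misses the remaining region (no effect) — area = 23.38 mm². At z = 2.4: the cylinder: section is a regular 6-gon, circumradius r=3 (area = (6/2)·3.000²·sin(360°/6) = 23.38 mm²); the 17.5×21.5 cube at (2.5, 12.5) contributes its full rectangle (area 376.25 mm²); the cube at (4, -1) (footprint 22×16.5) is included at this height (area 363.00 mm²); the cube at (14.5, 6) (footprint 28×7) is included at this height (area 196.00 mm²); After the difference (first − rest): starting from the r=3 cylinder (23.38 mm²), the 17.5×21.5 cube at (2.5, 12.5) misses the remaining region (no effect); the 22×16.5 cube at (4, -1) misses the remaining region (no effect); the 28×7 cube at (14.5, 6) misses the remaining region (no effect) — area = 23.38 mm². Checking containment: the cross-section at z = 2.4 is a subset of the cross-section at z = 1.95.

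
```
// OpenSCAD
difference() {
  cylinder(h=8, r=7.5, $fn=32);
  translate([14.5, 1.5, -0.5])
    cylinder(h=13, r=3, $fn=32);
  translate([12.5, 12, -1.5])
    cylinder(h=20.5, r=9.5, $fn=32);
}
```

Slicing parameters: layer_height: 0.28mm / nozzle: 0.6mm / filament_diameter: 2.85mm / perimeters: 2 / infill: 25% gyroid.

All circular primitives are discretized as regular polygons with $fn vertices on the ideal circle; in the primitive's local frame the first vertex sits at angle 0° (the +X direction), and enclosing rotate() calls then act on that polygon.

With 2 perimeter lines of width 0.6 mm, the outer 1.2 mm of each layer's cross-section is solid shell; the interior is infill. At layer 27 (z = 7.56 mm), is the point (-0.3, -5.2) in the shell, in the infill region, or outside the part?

infill

At z = 7.56 mm: the r=7.5 cylinder contributes a regular 32-gon of circumradius 7.5; the cylinder at (14.5, 1.5): section is a regular 32-gon, circumradius r=3; the r=9.5 cylinder at (12.5, 12) gives a regular 32-gon of circumradius 9.5 (constant along its height); Subtracting the remaining from the first: starting from the r=7.5 cylinder, the r=3 cylinder at (14.5, 1.5) misses the remaining region (no effect); the r=9.5 cylinder at (12.5, 12) misses the remaining region (no effect) — 1 connected region. Overall, the cross-section is a single solid region. The nearest boundary edge runs (-0.00, -7.50)→(-1.46, -7.36); distance from the point to it = 2.26 mm. The point is inside the cross-section and 2.26 mm from the nearest boundary — more than the 1.2 mm shell width (2 × 0.6), so it's in the infill interior.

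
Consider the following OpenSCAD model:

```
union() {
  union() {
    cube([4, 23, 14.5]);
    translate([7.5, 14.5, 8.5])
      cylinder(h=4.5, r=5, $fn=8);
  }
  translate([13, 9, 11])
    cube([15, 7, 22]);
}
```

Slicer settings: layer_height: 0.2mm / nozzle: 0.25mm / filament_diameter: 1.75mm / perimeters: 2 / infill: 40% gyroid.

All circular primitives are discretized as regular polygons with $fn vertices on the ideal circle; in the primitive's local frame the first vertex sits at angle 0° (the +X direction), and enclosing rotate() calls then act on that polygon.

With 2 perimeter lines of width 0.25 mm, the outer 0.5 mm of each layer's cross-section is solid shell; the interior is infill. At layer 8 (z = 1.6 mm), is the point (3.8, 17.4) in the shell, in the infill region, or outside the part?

At z = 1.6 mm: the cube (footprint 4×23) is included at this height; the cylinder at (7.5, 14.5) is not intersected at this z (z outside [8.5, 13]); Combining (union): only the 4×23 cube is present, so the union is just that shape — 1 connected region; the cube at (13, 9) does not reach this height (z outside [11, 33]); Taking the union: only the result so far is present, so the union is just that shape — 1 connected region. Overall, the cross-section is a single solid region. The nearest boundary edge runs (4.00, 0.00)→(4.00, 23.00); distance from the point to it = 0.20 mm. The point is inside the cross-section, 0.20 mm from the nearest boundary — within the 0.5 mm shell band (2 × 0.25).

shell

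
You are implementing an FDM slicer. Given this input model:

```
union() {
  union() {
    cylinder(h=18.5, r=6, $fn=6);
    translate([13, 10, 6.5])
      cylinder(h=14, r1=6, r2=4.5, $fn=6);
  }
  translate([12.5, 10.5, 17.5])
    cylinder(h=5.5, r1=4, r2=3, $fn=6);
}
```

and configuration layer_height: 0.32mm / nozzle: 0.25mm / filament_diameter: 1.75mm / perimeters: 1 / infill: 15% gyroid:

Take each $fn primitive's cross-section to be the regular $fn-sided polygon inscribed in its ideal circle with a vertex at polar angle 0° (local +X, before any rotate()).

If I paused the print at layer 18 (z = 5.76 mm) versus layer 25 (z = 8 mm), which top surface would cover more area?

Layer 18 (z = 5.76): the cylinder: section is a regular 6-gon, circumradius r=6 (area = (6/2)·6.000²·sin(360°/6) = 93.53 mm²); the cone at (13, 10) is absent (z outside [6.5, 20.5]); Combining (union): only the r=6 cylinder is present, so the union is just that shape — area = 93.53 mm²; the cone at (12.5, 10.5) does not reach this height (z outside [17.5, 23]); Taking the union: only that combined region is present, so the union is just that shape — area = 93.53 mm². So its area = 93.53 mm². Layer 25 (z = 8): the r=6 cylinder gives a regular 6-gon of circumradius 6 (constant along its height) (area = (6/2)·6.000²·sin(360°/6) = 93.53 mm²); the cone at (13, 10) contributes a regular 6-gon of circumradius 5.839 (interpolated between r1=6 and r2=4.5 at t=0.107) (area = (6/2)·5.839²·sin(360°/6) = 88.59 mm²); Taking the union: the 2 present regions are separate (no shared area or edge), so areas and boundary lengths simply add and each stays a separate island — area = 182.12 mm²; the cone at (12.5, 10.5) is absent (z outside [17.5, 23]); Merging all regions: only that combined region is present, so the union is just that shape — area = 182.12 mm². So its area = 182.12 mm². Layer 25 is larger (182.12 vs 93.53 mm²).

layer 25 (z = 8 mm)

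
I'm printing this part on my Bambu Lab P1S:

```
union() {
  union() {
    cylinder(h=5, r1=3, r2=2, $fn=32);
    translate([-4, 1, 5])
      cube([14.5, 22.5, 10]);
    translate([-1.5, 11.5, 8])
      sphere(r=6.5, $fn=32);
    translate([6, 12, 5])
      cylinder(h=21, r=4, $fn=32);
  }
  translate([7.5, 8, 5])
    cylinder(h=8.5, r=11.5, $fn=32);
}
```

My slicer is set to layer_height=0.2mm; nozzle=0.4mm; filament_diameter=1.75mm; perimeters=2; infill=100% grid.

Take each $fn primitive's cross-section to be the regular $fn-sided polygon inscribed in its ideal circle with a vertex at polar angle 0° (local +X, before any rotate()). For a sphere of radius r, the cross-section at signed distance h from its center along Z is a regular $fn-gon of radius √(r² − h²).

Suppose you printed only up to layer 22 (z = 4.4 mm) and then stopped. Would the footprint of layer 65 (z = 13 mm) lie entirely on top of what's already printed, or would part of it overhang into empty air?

Compare the two slices. At z = 4.4: the cone: at t=0.880 of its height the radius interpolates to r₁+(r₂−r₁)t = 2.120, giving a regular 32-gon of that circumradius (area = (32/2)·2.120²·sin(360°/32) = 14.03 mm²); the cube at (-4, 1) is not intersected at this z (z outside [5, 15]); the r=6.5 sphere at (-1.5, 11.5) slices to a regular 32-gon of circumradius 5.412 (√(r²−h²) with h=3.6 from center) (area = (32/2)·5.412²·sin(360°/32) = 91.43 mm²); the cylinder at (6, 12) does not reach this height (z outside [5, 26]); Taking the union: the 2 present regions are separate (no shared area or edge), so areas and boundary lengths simply add and each stays a separate island — area = 105.46 mm²; the cylinder at (7.5, 8) is absent (z outside [5, 13.5]); Combining (union): only the result so far is present, so the union is just that shape — area = 105.46 mm². At z = 13: the cone does not reach this height (z outside [0, 5]); the cube at (-4, 1) (footprint 14.5×22.5) is included at this height (area 326.25 mm²); the r=6.5 sphere at (-1.5, 11.5) contributes a regular 32-gon of circumradius √(6.5²−5²) = 4.153 (area = (32/2)·4.153²·sin(360°/32) = 53.84 mm²); the r=4 cylinder at (6, 12) gives a regular 32-gon of circumradius 4 (constant along its height) (area = (32/2)·4.000²·sin(360°/32) = 49.94 mm²); Combining (union): the regions partially overlap — summed areas 430.04 mm² minus the doubly-counted overlap 96.23 mm² gives 333.81 mm² — area = 333.81 mm²; the r=11.5 cylinder at (7.5, 8) gives a regular 32-gon of circumradius 11.5 (constant along its height) (area = (32/2)·11.500²·sin(360°/32) = 412.81 mm²); Taking the union: the regions partially overlap — summed areas 746.62 mm² minus the doubly-counted overlap 233.14 mm² gives 513.48 mm² — area = 513.48 mm². Checking containment: at z = 13 the cross-section extends beyond the z = 4.4 cross-section by about 425.37 mm².

part overhangs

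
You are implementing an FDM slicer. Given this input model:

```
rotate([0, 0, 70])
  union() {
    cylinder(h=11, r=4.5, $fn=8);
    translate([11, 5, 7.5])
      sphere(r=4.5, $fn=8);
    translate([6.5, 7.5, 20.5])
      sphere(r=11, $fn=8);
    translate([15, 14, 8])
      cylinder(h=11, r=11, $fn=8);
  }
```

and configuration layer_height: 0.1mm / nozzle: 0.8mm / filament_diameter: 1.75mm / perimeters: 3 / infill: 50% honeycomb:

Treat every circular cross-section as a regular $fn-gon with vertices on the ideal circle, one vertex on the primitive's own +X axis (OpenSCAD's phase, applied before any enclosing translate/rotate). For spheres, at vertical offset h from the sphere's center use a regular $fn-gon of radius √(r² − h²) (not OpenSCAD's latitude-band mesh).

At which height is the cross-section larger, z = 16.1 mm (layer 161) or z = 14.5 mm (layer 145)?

Layer 161 (z = 16.1): the cylinder does not reach this height (z outside [0, 11]); the sphere at (11, 5) is not intersected at this z (|z−center|=8.600 > r=4.5); the r=11 sphere at (6.5, 7.5) slices to a regular 8-gon of circumradius 10.082 (√(r²−h²) with h=4.4 from center) (area = (8/2)·10.082²·sin(360°/8) = 287.48 mm²); the cylinder at (15, 14): section is a regular 8-gon, circumradius r=11 (area = (8/2)·11.000²·sin(360°/8) = 342.24 mm²); Merging all regions: the regions partially overlap — summed areas 629.72 mm² minus the doubly-counted overlap 111.16 mm² gives 518.56 mm² — area = 518.56 mm²; (rotated 70° about Z; rotation is an isometry so areas/perimeters/island counts are preserved). So its area = 518.56 mm². Layer 145 (z = 14.5): the cylinder is not intersected at this z (z outside [0, 11]); the sphere at (11, 5) is absent (|z−center|=7.000 > r=4.5); the sphere at (6.5, 7.5): section is a regular 8-gon, circumradius = √(r²−h²) = √(11²−6²) = 9.220 (area = (8/2)·9.220²·sin(360°/8) = 240.42 mm²); the r=11 cylinder at (15, 14) contributes a regular 8-gon of circumradius 11 (area = (8/2)·11.000²·sin(360°/8) = 342.24 mm²); Merging all regions: the regions partially overlap — summed areas 582.66 mm² minus the doubly-counted overlap 94.49 mm² gives 488.17 mm² — area = 488.17 mm²; (whole slice rotated 70° about Z — lengths, areas and connectivity unchanged). So its area = 488.17 mm². Layer 161 is larger (518.56 vs 488.17 mm²).

layer 161 (z = 16.1 mm)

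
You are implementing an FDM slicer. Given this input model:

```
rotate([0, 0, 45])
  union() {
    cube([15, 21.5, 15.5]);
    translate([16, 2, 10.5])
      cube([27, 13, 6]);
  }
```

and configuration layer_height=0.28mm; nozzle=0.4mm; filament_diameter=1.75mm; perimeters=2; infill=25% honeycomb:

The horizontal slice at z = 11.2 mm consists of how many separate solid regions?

At z = 11.2 mm: the cube (footprint 15×21.5) is included at this height; the cube at (16, 2) is present — its section is the full 27×13 rectangle; Merging all regions: the 2 present regions are separate (no shared area or edge), so areas and boundary lengths simply add and each stays a separate island — 2 connected regions; (whole slice rotated 45° about Z — lengths, areas and connectivity unchanged). The result has 2 disconnected regions.

2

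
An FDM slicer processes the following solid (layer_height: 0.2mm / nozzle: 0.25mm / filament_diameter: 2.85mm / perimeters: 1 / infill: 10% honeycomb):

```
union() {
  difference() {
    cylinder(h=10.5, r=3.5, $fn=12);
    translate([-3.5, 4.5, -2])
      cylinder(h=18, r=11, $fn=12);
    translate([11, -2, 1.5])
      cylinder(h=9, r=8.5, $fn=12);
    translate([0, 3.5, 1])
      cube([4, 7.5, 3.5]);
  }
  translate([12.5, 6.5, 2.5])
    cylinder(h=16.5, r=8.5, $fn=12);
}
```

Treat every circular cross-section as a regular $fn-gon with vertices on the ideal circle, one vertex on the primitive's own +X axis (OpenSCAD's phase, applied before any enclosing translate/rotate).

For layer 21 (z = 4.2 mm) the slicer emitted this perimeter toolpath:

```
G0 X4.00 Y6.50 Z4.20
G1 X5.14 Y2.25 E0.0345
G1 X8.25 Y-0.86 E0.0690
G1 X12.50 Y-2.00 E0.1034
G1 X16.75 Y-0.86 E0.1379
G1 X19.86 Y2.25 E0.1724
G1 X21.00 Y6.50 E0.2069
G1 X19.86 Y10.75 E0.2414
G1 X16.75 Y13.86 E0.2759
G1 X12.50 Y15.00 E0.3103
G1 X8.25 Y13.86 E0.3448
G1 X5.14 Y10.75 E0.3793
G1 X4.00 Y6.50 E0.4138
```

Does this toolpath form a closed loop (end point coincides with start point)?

yes

Start point (G0): (4.00, 6.50). End point (last G1): the path returns to the start — closed.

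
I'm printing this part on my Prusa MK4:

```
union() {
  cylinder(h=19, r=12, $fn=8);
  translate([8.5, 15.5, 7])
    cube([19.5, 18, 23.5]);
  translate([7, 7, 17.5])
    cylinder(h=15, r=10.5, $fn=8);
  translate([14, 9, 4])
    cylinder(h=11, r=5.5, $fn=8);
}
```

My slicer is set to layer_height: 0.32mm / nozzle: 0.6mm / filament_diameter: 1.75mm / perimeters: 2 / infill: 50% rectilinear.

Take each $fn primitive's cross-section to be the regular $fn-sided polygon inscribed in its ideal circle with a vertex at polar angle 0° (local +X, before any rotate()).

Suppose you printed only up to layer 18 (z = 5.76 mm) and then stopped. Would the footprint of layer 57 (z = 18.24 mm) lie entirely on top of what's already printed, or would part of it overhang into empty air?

Compare the two slices. At z = 5.76: the r=12 cylinder gives a regular 8-gon of circumradius 12 (constant along its height) (area = (8/2)·12.000²·sin(360°/8) = 407.29 mm²); the cube at (8.5, 15.5) is not intersected at this z (z outside [7, 30.5]); the cylinder at (7, 7) does not reach this height (z outside [17.5, 32.5]); the cylinder at (14, 9): section is a regular 8-gon, circumradius r=5.5 (area = (8/2)·5.500²·sin(360°/8) = 85.56 mm²); Merging all regions: the 2 present regions are separate (no shared area or edge), so areas and boundary lengths simply add and each stays a separate island — area = 492.85 mm². At z = 18.24: the r=12 cylinder contributes a regular 8-gon of circumradius 12 (area = (8/2)·12.000²·sin(360°/8) = 407.29 mm²); the 19.5×18 cube at (8.5, 15.5) contributes its full rectangle (area 351.00 mm²); the cylinder at (7, 7): section is a regular 8-gon, circumradius r=10.5 (area = (8/2)·10.500²·sin(360°/8) = 311.83 mm²); the cylinder at (14, 9) does not reach this height (z outside [4, 15]); Merging all regions: the regions partially overlap — summed areas 1070.13 mm² minus the doubly-counted overlap 156.70 mm² gives 913.43 mm² — area = 913.43 mm². Checking containment: at z = 18.24 the cross-section extends beyond the z = 5.76 cross-section by about 440.13 mm².

part overhangs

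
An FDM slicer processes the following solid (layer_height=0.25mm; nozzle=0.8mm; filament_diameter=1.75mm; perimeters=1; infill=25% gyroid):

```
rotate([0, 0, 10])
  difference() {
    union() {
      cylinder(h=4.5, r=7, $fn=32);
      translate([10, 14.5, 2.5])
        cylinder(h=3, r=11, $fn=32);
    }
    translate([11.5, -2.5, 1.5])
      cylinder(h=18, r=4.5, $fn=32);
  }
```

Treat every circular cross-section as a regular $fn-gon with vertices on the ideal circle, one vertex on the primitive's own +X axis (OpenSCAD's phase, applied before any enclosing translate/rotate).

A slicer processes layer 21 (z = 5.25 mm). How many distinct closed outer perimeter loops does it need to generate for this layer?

At z = 5.25 mm: the cylinder is absent (z outside [0, 4.5]); the r=11 cylinder at (10, 14.5) gives a regular 32-gon of circumradius 11 (constant along its height); Merging all regions: only the r=11 cylinder at (10, 14.5) is present, so the union is just that shape — 1 connected region; the r=4.5 cylinder at (11.5, -2.5) gives a regular 32-gon of circumradius 4.5 (constant along its height); Subtracting the remaining from the first: starting from that combined region, the r=4.5 cylinder at (11.5, -2.5) misses the remaining region (no effect) — 1 connected region; (whole slice rotated 10° about Z — lengths, areas and connectivity unchanged). The result has 1 disconnected region.

1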